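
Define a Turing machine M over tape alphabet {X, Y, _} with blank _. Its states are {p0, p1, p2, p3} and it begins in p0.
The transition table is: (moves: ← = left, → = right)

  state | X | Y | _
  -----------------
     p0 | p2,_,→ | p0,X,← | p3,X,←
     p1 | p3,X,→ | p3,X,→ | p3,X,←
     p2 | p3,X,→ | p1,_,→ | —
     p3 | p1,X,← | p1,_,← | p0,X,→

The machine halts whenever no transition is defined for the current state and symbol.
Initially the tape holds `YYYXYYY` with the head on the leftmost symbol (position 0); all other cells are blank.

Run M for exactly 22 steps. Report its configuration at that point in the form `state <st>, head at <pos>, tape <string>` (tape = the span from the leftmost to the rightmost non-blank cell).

state p1, head at 2, tape X_X_XXYYY

state=p0 head=0 tape=__[Y]YYXYYY   (p0,Y)→(p0,X,←)
state=p0 head=-1 tape=_[_]XYYXYYY   (p0,_)→(p3,X,←)
state=p3 head=-2 tape=[_]XXYYXYYY   (p3,_)→(p0,X,→)
state=p0 head=-1 tape=X[X]XYYXYYY   (p0,X)→(p2,_,→)
state=p2 head=0 tape=X_[X]YYXYYY   (p2,X)→(p3,X,→)
state=p3 head=1 tape=X_X[Y]YXYYY   (p3,Y)→(p1,_,←)
state=p1 head=0 tape=X_[X]_YXYYY   (p1,X)→(p3,X,→)
state=p3 head=1 tape=X_X[_]YXYYY   (p3,_)→(p0,X,→)
state=p0 head=2 tape=X_XX[Y]XYYY   (p0,Y)→(p0,X,←)
state=p0 head=1 tape=X_X[X]XXYYY   (p0,X)→(p2,_,→)
state=p2 head=2 tape=X_X_[X]XYYY   (p2,X)→(p3,X,→)
state=p3 head=3 tape=X_X_X[X]YYY   (p3,X)→(p1,X,←)
state=p1 head=2 tape=X_X_[X]XYYY   (p1,X)→(p3,X,→)
state=p3 head=3 tape=X_X_X[X]YYY   (p3,X)→(p1,X,←)
state=p1 head=2 tape=X_X_[X]XYYY   (p1,X)→(p3,X,→)
state=p3 head=3 tape=X_X_X[X]YYY   (p3,X)→(p1,X,←)
state=p1 head=2 tape=X_X_[X]XYYY   (p1,X)→(p3,X,→)
state=p3 head=3 tape=X_X_X[X]YYY   (p3,X)→(p1,X,←)
state=p1 head=2 tape=X_X_[X]XYYY   (p1,X)→(p3,X,→)
state=p3 head=3 tape=X_X_X[X]YYY   (p3,X)→(p1,X,←)
state=p1 head=2 tape=X_X_[X]XYYY   (p1,X)→(p3,X,→)
state=p3 head=3 tape=X_X_X[X]YYY   (p3,X)→(p1,X,←)
state=p1 head=2 tape=X_X_[X]XYYY
After 22 steps: state p1, head at 2, tape X_X_XXYYY.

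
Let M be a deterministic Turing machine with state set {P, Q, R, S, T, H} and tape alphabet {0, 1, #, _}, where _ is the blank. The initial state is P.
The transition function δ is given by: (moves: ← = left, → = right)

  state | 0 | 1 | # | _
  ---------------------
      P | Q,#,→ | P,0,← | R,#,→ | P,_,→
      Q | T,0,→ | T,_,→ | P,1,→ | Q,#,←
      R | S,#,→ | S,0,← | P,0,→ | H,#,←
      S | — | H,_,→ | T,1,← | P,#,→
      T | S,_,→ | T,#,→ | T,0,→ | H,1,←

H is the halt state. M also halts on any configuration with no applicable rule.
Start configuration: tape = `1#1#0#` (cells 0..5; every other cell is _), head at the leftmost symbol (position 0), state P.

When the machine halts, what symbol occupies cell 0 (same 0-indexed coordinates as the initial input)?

state=P head=0 tape=_[1]#1#0#   (P,1)→(P,0,←)
state=P head=-1 tape=[_]0#1#0#   (P,_)→(P,_,→)
state=P head=0 tape=_[0]#1#0#   (P,0)→(Q,#,→)
state=Q head=1 tape=_#[#]1#0#   (Q,#)→(P,1,→)
state=P head=2 tape=_#1[1]#0#   (P,1)→(P,0,←)
state=P head=1 tape=_#[1]0#0#   (P,1)→(P,0,←)
state=P head=0 tape=_[#]00#0#   (P,#)→(R,#,→)
state=R head=1 tape=_#[0]0#0#   (R,0)→(S,#,→)
state=S head=2 tape=_##[0]#0#
Cell 0 holds # when M halts.

#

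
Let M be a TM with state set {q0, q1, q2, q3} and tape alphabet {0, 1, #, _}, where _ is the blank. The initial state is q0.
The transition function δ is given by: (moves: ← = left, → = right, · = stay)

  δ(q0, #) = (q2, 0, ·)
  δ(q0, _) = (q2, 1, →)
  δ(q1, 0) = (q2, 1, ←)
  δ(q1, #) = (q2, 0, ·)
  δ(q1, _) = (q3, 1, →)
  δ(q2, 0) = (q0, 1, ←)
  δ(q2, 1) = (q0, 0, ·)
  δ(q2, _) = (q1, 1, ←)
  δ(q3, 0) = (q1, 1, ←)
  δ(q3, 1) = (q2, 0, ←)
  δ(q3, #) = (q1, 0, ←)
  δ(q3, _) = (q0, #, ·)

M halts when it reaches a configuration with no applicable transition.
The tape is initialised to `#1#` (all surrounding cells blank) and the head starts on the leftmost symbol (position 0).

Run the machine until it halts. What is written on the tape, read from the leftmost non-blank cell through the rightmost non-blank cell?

101#

state=q0 head=0 tape=_[#]1#   (q0,#)→(q2,0,·)
state=q2 head=0 tape=_[0]1#   (q2,0)→(q0,1,←)
state=q0 head=-1 tape=[_]11#   (q0,_)→(q2,1,→)
state=q2 head=0 tape=1[1]1#   (q2,1)→(q0,0,·)
state=q0 head=0 tape=1[0]1#
The non-blank tape span at halt is 101#.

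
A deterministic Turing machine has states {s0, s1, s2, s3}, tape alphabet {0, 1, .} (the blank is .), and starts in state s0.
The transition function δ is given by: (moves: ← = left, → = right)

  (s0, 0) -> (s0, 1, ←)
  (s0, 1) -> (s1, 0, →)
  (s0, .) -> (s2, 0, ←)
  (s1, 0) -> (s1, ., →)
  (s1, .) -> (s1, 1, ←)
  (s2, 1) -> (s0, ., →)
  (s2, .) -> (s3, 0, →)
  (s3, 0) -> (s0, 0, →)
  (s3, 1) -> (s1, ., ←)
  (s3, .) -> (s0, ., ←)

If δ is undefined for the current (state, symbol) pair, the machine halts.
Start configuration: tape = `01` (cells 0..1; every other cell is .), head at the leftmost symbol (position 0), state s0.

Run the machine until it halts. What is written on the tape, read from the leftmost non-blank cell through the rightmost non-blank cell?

0001

state=s0 head=0 tape=..[0]1   (s0,0)→(s0,1,←)
state=s0 head=-1 tape=.[.]11   (s0,.)→(s2,0,←)
state=s2 head=-2 tape=[.]011   (s2,.)→(s3,0,→)
state=s3 head=-1 tape=0[0]11   (s3,0)→(s0,0,→)
state=s0 head=0 tape=00[1]1   (s0,1)→(s1,0,→)
state=s1 head=1 tape=000[1]
The non-blank tape span at halt is 0001.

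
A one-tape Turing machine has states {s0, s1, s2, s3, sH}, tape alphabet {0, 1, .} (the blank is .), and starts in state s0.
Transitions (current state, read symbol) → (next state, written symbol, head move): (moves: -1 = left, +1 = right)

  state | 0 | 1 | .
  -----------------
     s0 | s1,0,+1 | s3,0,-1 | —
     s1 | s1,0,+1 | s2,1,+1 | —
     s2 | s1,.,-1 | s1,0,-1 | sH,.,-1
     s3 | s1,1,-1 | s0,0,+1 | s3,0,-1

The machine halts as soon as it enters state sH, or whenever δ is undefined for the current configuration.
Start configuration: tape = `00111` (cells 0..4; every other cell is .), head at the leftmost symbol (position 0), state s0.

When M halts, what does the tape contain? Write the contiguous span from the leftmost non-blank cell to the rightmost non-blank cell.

s0 | [0]0111   read 0 → write 0, move +1, go to s1
s1 | 0[0]111   read 0 → write 0, move +1, go to s1
s1 | 00[1]11   read 1 → write 1, move +1, go to s2
s2 | 001[1]1   read 1 → write 0, move -1, go to s1
s1 | 00[1]01   read 1 → write 1, move +1, go to s2
s2 | 001[0]1   read 0 → write ., move -1, go to s1
s1 | 00[1].1   read 1 → write 1, move +1, go to s2
s2 | 001[.]1   read . → write ., move -1, go to sH
sH | 00[1].1
The non-blank tape span at halt is 001.1.

001.1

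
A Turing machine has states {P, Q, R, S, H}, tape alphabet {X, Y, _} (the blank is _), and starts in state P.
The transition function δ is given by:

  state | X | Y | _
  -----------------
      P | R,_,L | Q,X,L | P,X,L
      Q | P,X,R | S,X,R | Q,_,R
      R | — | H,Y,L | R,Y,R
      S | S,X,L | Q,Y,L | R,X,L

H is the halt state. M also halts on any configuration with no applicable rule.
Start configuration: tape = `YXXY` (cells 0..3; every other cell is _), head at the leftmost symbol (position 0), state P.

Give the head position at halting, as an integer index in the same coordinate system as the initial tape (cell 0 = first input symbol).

state=P head=0 tape=_[Y]XXY   (P,Y)→(Q,X,L)
state=Q head=-1 tape=[_]XXXY   (Q,_)→(Q,_,R)
state=Q head=0 tape=_[X]XXY   (Q,X)→(P,X,R)
state=P head=1 tape=_X[X]XY   (P,X)→(R,_,L)
state=R head=0 tape=_[X]_XY
At halt the head is at cell 0.

0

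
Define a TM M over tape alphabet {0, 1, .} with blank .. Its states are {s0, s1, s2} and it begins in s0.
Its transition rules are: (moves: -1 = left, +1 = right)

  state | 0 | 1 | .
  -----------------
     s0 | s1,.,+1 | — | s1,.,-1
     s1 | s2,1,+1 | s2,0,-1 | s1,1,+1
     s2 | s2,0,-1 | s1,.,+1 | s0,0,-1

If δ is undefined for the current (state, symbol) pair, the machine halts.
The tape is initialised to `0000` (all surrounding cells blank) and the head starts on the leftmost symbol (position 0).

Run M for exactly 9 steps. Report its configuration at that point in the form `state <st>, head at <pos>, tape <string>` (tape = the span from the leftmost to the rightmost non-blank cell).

state s0, head at 3, tape 10

s0 | [0]000.   read 0 → write ., move +1, go to s1
s1 | .[0]00.   read 0 → write 1, move +1, go to s2
s2 | .1[0]0.   read 0 → write 0, move -1, go to s2
s2 | .[1]00.   read 1 → write ., move +1, go to s1
s1 | ..[0]0.   read 0 → write 1, move +1, go to s2
s2 | ..1[0].   read 0 → write 0, move -1, go to s2
s2 | ..[1]0.   read 1 → write ., move +1, go to s1
s1 | ...[0].   read 0 → write 1, move +1, go to s2
s2 | ...1[.]   read . → write 0, move -1, go to s0
s0 | ...[1]0
After 9 steps: state s0, head at 3, tape 10.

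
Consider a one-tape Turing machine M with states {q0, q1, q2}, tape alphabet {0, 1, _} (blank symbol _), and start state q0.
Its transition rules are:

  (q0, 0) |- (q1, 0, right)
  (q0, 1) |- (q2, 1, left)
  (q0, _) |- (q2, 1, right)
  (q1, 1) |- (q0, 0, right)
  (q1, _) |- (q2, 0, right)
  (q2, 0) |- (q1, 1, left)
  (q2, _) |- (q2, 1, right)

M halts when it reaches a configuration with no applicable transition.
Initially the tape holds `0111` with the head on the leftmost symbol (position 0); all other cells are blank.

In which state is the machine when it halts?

q1

q0 | [0]111   read 0 → write 0, move right, go to q1
q1 | 0[1]11   read 1 → write 0, move right, go to q0
q0 | 00[1]1   read 1 → write 1, move left, go to q2
q2 | 0[0]11   read 0 → write 1, move left, go to q1
q1 | [0]111
No transition is defined for (q1, 0); M halts in state q1.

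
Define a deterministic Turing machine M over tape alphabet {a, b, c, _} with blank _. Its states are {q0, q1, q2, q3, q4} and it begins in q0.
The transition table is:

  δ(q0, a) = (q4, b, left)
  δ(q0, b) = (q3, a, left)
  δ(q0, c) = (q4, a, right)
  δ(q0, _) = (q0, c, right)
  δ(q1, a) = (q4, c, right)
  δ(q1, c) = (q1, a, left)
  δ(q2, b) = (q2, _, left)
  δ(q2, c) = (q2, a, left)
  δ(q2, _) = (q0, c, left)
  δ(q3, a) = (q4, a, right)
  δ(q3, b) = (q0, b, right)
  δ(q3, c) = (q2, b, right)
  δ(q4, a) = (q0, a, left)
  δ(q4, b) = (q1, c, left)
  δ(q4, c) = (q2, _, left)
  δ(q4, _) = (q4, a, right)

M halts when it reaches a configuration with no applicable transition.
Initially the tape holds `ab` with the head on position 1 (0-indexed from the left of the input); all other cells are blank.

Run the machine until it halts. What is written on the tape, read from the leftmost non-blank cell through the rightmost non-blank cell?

state=q0 head=1 tape=_____a[b]   (q0,b)→(q3,a,left)
state=q3 head=0 tape=_____[a]a   (q3,a)→(q4,a,right)
state=q4 head=1 tape=_____a[a]   (q4,a)→(q0,a,left)
state=q0 head=0 tape=_____[a]a   (q0,a)→(q4,b,left)
state=q4 head=-1 tape=____[_]ba   (q4,_)→(q4,a,right)
state=q4 head=0 tape=____a[b]a   (q4,b)→(q1,c,left)
state=q1 head=-1 tape=____[a]ca   (q1,a)→(q4,c,right)
state=q4 head=0 tape=____c[c]a   (q4,c)→(q2,_,left)
state=q2 head=-1 tape=____[c]_a   (q2,c)→(q2,a,left)
state=q2 head=-2 tape=___[_]a_a   (q2,_)→(q0,c,left)
state=q0 head=-3 tape=__[_]ca_a   (q0,_)→(q0,c,right)
state=q0 head=-2 tape=__c[c]a_a   (q0,c)→(q4,a,right)
state=q4 head=-1 tape=__ca[a]_a   (q4,a)→(q0,a,left)
state=q0 head=-2 tape=__c[a]a_a   (q0,a)→(q4,b,left)
state=q4 head=-3 tape=__[c]ba_a   (q4,c)→(q2,_,left)
state=q2 head=-4 tape=_[_]_ba_a   (q2,_)→(q0,c,left)
state=q0 head=-5 tape=[_]c_ba_a   (q0,_)→(q0,c,right)
state=q0 head=-4 tape=c[c]_ba_a   (q0,c)→(q4,a,right)
state=q4 head=-3 tape=ca[_]ba_a   (q4,_)→(q4,a,right)
state=q4 head=-2 tape=caa[b]a_a   (q4,b)→(q1,c,left)
state=q1 head=-3 tape=ca[a]ca_a   (q1,a)→(q4,c,right)
state=q4 head=-2 tape=cac[c]a_a   (q4,c)→(q2,_,left)
state=q2 head=-3 tape=ca[c]_a_a   (q2,c)→(q2,a,left)
state=q2 head=-4 tape=c[a]a_a_a
The non-blank tape span at halt is caa_a_a.

caa_a_a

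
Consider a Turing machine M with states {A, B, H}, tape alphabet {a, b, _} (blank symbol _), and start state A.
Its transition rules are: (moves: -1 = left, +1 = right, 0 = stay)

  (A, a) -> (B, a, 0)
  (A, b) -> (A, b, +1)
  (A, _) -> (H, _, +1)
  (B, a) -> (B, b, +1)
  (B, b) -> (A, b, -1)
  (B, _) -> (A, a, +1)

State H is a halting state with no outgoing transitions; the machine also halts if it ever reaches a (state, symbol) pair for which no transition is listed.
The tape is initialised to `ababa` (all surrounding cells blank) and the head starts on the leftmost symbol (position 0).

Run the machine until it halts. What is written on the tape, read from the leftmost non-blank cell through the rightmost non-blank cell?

bbbbba

state=A head=0 tape=[a]baba___   (A,a)→(B,a,0)
state=B head=0 tape=[a]baba___   (B,a)→(B,b,+1)
state=B head=1 tape=b[b]aba___   (B,b)→(A,b,-1)
state=A head=0 tape=[b]baba___   (A,b)→(A,b,+1)
state=A head=1 tape=b[b]aba___   (A,b)→(A,b,+1)
state=A head=2 tape=bb[a]ba___   (A,a)→(B,a,0)
state=B head=2 tape=bb[a]ba___   (B,a)→(B,b,+1)
state=B head=3 tape=bbb[b]a___   (B,b)→(A,b,-1)
state=A head=2 tape=bb[b]ba___   (A,b)→(A,b,+1)
state=A head=3 tape=bbb[b]a___   (A,b)→(A,b,+1)
state=A head=4 tape=bbbb[a]___   (A,a)→(B,a,0)
state=B head=4 tape=bbbb[a]___   (B,a)→(B,b,+1)
state=B head=5 tape=bbbbb[_]__   (B,_)→(A,a,+1)
state=A head=6 tape=bbbbba[_]_   (A,_)→(H,_,+1)
state=H head=7 tape=bbbbba_[_]
The non-blank tape span at halt is bbbbba.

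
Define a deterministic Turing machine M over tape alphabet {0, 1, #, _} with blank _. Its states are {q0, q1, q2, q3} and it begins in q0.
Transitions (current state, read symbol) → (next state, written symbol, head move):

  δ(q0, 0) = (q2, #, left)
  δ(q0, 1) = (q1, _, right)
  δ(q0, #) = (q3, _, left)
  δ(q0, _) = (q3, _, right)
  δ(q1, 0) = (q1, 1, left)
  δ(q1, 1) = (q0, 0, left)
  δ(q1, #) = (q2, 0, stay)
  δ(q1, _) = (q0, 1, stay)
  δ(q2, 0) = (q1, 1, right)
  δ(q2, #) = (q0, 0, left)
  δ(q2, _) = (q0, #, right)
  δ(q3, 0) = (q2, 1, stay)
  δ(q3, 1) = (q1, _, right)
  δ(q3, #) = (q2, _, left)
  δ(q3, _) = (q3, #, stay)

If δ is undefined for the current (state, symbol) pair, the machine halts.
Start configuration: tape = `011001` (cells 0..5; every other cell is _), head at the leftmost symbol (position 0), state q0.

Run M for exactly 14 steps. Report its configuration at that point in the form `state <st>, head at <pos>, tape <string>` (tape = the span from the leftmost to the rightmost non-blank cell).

state q2, head at 2, tape ##__1001

q0 | __[0]11001   read 0 → write #, move left, go to q2
q2 | _[_]#11001   read _ → write #, move right, go to q0
q0 | _#[#]11001   read # → write _, move left, go to q3
q3 | _[#]_11001   read # → write _, move left, go to q2
q2 | [_]__11001   read _ → write #, move right, go to q0
q0 | #[_]_11001   read _ → write _, move right, go to q3
q3 | #_[_]11001   read _ → write #, move stay, go to q3
q3 | #_[#]11001   read # → write _, move left, go to q2
q2 | #[_]_11001   read _ → write #, move right, go to q0
q0 | ##[_]11001   read _ → write _, move right, go to q3
q3 | ##_[1]1001   read 1 → write _, move right, go to q1
q1 | ##__[1]001   read 1 → write 0, move left, go to q0
q0 | ##_[_]0001   read _ → write _, move right, go to q3
q3 | ##__[0]001   read 0 → write 1, move stay, go to q2
q2 | ##__[1]001
After 14 steps: state q2, head at 2, tape ##__1001.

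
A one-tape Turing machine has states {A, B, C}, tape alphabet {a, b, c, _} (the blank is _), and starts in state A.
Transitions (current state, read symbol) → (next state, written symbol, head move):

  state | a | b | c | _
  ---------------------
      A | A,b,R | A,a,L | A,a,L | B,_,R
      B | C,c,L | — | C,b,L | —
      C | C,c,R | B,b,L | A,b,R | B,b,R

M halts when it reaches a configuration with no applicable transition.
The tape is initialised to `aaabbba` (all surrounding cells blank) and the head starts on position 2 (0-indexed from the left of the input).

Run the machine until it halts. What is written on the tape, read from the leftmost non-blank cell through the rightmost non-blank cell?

bbaaaaaa

state=A head=2 tape=__aa[a]bbba   (A,a)→(A,b,R)
state=A head=3 tape=__aab[b]bba   (A,b)→(A,a,L)
state=A head=2 tape=__aa[b]abba   (A,b)→(A,a,L)
state=A head=1 tape=__a[a]aabba   (A,a)→(A,b,R)
state=A head=2 tape=__ab[a]abba   (A,a)→(A,b,R)
state=A head=3 tape=__abb[a]bba   (A,a)→(A,b,R)
state=A head=4 tape=__abbb[b]ba   (A,b)→(A,a,L)
state=A head=3 tape=__abb[b]aba   (A,b)→(A,a,L)
state=A head=2 tape=__ab[b]aaba   (A,b)→(A,a,L)
state=A head=1 tape=__a[b]aaaba   (A,b)→(A,a,L)
state=A head=0 tape=__[a]aaaaba   (A,a)→(A,b,R)
state=A head=1 tape=__b[a]aaaba   (A,a)→(A,b,R)
state=A head=2 tape=__bb[a]aaba   (A,a)→(A,b,R)
state=A head=3 tape=__bbb[a]aba   (A,a)→(A,b,R)
state=A head=4 tape=__bbbb[a]ba   (A,a)→(A,b,R)
state=A head=5 tape=__bbbbb[b]a   (A,b)→(A,a,L)
state=A head=4 tape=__bbbb[b]aa   (A,b)→(A,a,L)
state=A head=3 tape=__bbb[b]aaa   (A,b)→(A,a,L)
state=A head=2 tape=__bb[b]aaaa   (A,b)→(A,a,L)
state=A head=1 tape=__b[b]aaaaa   (A,b)→(A,a,L)
state=A head=0 tape=__[b]aaaaaa   (A,b)→(A,a,L)
state=A head=-1 tape=_[_]aaaaaaa   (A,_)→(B,_,R)
state=B head=0 tape=__[a]aaaaaa   (B,a)→(C,c,L)
state=C head=-1 tape=_[_]caaaaaa   (C,_)→(B,b,R)
state=B head=0 tape=_b[c]aaaaaa   (B,c)→(C,b,L)
state=C head=-1 tape=_[b]baaaaaa   (C,b)→(B,b,L)
state=B head=-2 tape=[_]bbaaaaaa
The non-blank tape span at halt is bbaaaaaa.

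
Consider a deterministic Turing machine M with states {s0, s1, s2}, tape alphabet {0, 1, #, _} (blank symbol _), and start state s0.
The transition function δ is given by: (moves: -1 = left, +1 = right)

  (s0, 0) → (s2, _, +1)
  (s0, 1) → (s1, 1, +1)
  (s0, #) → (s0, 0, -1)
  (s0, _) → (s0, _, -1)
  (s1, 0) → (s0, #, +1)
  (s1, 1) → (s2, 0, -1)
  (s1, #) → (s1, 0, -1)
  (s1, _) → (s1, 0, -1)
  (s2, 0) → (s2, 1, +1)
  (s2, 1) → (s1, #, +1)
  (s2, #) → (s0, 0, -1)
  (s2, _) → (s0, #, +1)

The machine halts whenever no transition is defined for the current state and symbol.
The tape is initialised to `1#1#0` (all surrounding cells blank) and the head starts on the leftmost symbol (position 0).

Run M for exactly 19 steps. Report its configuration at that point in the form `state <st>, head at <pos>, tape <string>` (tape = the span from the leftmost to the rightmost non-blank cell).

state s1, head at 5, tape ##_1110

s0 | _[1]#1#0__   read 1 → write 1, move +1, go to s1
s1 | _1[#]1#0__   read # → write 0, move -1, go to s1
s1 | _[1]01#0__   read 1 → write 0, move -1, go to s2
s2 | [_]001#0__   read _ → write #, move +1, go to s0
s0 | #[0]01#0__   read 0 → write _, move +1, go to s2
s2 | #_[0]1#0__   read 0 → write 1, move +1, go to s2
s2 | #_1[1]#0__   read 1 → write #, move +1, go to s1
s1 | #_1#[#]0__   read # → write 0, move -1, go to s1
s1 | #_1[#]00__   read # → write 0, move -1, go to s1
s1 | #_[1]000__   read 1 → write 0, move -1, go to s2
s2 | #[_]0000__   read _ → write #, move +1, go to s0
s0 | ##[0]000__   read 0 → write _, move +1, go to s2
s2 | ##_[0]00__   read 0 → write 1, move +1, go to s2
s2 | ##_1[0]0__   read 0 → write 1, move +1, go to s2
s2 | ##_11[0]__   read 0 → write 1, move +1, go to s2
s2 | ##_111[_]_   read _ → write #, move +1, go to s0
s0 | ##_111#[_]   read _ → write _, move -1, go to s0
s0 | ##_111[#]_   read # → write 0, move -1, go to s0
s0 | ##_11[1]0_   read 1 → write 1, move +1, go to s1
s1 | ##_111[0]_
After 19 steps: state s1, head at 5, tape ##_1110.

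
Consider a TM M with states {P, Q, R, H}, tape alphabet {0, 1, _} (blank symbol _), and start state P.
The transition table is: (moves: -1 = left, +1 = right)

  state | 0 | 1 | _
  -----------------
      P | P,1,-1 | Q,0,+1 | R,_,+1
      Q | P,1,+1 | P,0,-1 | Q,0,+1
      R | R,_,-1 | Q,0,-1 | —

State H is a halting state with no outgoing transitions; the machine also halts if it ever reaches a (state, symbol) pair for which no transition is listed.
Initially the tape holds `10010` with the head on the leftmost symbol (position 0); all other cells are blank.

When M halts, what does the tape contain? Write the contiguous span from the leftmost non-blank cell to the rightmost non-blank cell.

P | _[1]0010__   read 1 → write 0, move +1, go to Q
Q | _0[0]010__   read 0 → write 1, move +1, go to P
P | _01[0]10__   read 0 → write 1, move -1, go to P
P | _0[1]110__   read 1 → write 0, move +1, go to Q
Q | _00[1]10__   read 1 → write 0, move -1, go to P
P | _0[0]010__   read 0 → write 1, move -1, go to P
P | _[0]1010__   read 0 → write 1, move -1, go to P
P | [_]11010__   read _ → write _, move +1, go to R
R | _[1]1010__   read 1 → write 0, move -1, go to Q
Q | [_]01010__   read _ → write 0, move +1, go to Q
Q | 0[0]1010__   read 0 → write 1, move +1, go to P
P | 01[1]010__   read 1 → write 0, move +1, go to Q
Q | 010[0]10__   read 0 → write 1, move +1, go to P
P | 0101[1]0__   read 1 → write 0, move +1, go to Q
Q | 01010[0]__   read 0 → write 1, move +1, go to P
P | 010101[_]_   read _ → write _, move +1, go to R
R | 010101_[_]
The non-blank tape span at halt is 010101.

010101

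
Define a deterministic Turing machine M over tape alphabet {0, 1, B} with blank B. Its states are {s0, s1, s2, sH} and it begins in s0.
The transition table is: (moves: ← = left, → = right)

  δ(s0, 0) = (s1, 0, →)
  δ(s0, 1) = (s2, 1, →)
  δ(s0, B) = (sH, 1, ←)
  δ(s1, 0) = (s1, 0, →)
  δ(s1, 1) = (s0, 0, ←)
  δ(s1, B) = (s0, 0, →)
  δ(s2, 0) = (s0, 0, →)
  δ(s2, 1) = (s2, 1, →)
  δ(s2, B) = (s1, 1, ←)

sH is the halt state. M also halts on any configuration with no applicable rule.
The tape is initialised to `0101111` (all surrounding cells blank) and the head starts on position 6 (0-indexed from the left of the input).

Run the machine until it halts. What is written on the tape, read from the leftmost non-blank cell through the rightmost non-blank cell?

state=s0 head=6 tape=010111[1]BBBB   (s0,1)→(s2,1,→)
state=s2 head=7 tape=0101111[B]BBB   (s2,B)→(s1,1,←)
state=s1 head=6 tape=010111[1]1BBB   (s1,1)→(s0,0,←)
state=s0 head=5 tape=01011[1]01BBB   (s0,1)→(s2,1,→)
state=s2 head=6 tape=010111[0]1BBB   (s2,0)→(s0,0,→)
state=s0 head=7 tape=0101110[1]BBB   (s0,1)→(s2,1,→)
state=s2 head=8 tape=01011101[B]BB   (s2,B)→(s1,1,←)
state=s1 head=7 tape=0101110[1]1BB   (s1,1)→(s0,0,←)
state=s0 head=6 tape=010111[0]01BB   (s0,0)→(s1,0,→)
state=s1 head=7 tape=0101110[0]1BB   (s1,0)→(s1,0,→)
state=s1 head=8 tape=01011100[1]BB   (s1,1)→(s0,0,←)
state=s0 head=7 tape=0101110[0]0BB   (s0,0)→(s1,0,→)
state=s1 head=8 tape=01011100[0]BB   (s1,0)→(s1,0,→)
state=s1 head=9 tape=010111000[B]B   (s1,B)→(s0,0,→)
state=s0 head=10 tape=0101110000[B]   (s0,B)→(sH,1,←)
state=sH head=9 tape=010111000[0]1
The non-blank tape span at halt is 01011100001.

01011100001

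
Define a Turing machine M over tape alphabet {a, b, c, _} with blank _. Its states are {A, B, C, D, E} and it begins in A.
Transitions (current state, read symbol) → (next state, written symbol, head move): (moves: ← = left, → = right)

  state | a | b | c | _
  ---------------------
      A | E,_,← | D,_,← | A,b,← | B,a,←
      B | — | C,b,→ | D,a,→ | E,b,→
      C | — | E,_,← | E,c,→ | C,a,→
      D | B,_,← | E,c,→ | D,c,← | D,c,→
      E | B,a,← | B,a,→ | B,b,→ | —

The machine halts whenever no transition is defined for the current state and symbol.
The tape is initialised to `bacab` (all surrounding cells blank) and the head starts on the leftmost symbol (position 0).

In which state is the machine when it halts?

state=A head=0 tape=__[b]acab   (A,b)→(D,_,←)
state=D head=-1 tape=_[_]_acab   (D,_)→(D,c,→)
state=D head=0 tape=_c[_]acab   (D,_)→(D,c,→)
state=D head=1 tape=_cc[a]cab   (D,a)→(B,_,←)
state=B head=0 tape=_c[c]_cab   (B,c)→(D,a,→)
state=D head=1 tape=_ca[_]cab   (D,_)→(D,c,→)
state=D head=2 tape=_cac[c]ab   (D,c)→(D,c,←)
state=D head=1 tape=_ca[c]cab   (D,c)→(D,c,←)
state=D head=0 tape=_c[a]ccab   (D,a)→(B,_,←)
state=B head=-1 tape=_[c]_ccab   (B,c)→(D,a,→)
state=D head=0 tape=_a[_]ccab   (D,_)→(D,c,→)
state=D head=1 tape=_ac[c]cab   (D,c)→(D,c,←)
state=D head=0 tape=_a[c]ccab   (D,c)→(D,c,←)
state=D head=-1 tape=_[a]cccab   (D,a)→(B,_,←)
state=B head=-2 tape=[_]_cccab   (B,_)→(E,b,→)
state=E head=-1 tape=b[_]cccab
No transition is defined for (E, _); M halts in state E.

E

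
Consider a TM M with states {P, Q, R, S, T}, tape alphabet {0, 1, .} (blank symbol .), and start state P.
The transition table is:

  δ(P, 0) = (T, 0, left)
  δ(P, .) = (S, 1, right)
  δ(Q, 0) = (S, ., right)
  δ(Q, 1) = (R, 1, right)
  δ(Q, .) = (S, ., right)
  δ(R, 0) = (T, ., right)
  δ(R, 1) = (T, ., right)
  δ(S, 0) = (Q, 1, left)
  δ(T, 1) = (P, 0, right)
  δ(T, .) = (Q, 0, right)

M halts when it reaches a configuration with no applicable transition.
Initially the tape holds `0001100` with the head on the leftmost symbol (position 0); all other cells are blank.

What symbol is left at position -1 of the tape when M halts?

0

state=P head=0 tape=.[0]001100   (P,0)→(T,0,left)
state=T head=-1 tape=[.]0001100   (T,.)→(Q,0,right)
state=Q head=0 tape=0[0]001100   (Q,0)→(S,.,right)
state=S head=1 tape=0.[0]01100   (S,0)→(Q,1,left)
state=Q head=0 tape=0[.]101100   (Q,.)→(S,.,right)
state=S head=1 tape=0.[1]01100
Cell -1 holds 0 when M halts.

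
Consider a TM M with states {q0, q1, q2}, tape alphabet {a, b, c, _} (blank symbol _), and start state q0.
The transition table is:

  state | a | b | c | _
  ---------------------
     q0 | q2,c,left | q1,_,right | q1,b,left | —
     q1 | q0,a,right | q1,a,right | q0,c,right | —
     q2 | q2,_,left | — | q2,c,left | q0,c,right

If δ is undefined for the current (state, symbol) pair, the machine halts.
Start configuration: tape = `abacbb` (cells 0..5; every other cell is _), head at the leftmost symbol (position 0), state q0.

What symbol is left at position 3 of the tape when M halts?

_

state=q0 head=0 tape=_[a]bacbb_   (q0,a)→(q2,c,left)
state=q2 head=-1 tape=[_]cbacbb_   (q2,_)→(q0,c,right)
state=q0 head=0 tape=c[c]bacbb_   (q0,c)→(q1,b,left)
state=q1 head=-1 tape=[c]bbacbb_   (q1,c)→(q0,c,right)
state=q0 head=0 tape=c[b]bacbb_   (q0,b)→(q1,_,right)
state=q1 head=1 tape=c_[b]acbb_   (q1,b)→(q1,a,right)
state=q1 head=2 tape=c_a[a]cbb_   (q1,a)→(q0,a,right)
state=q0 head=3 tape=c_aa[c]bb_   (q0,c)→(q1,b,left)
state=q1 head=2 tape=c_a[a]bbb_   (q1,a)→(q0,a,right)
state=q0 head=3 tape=c_aa[b]bb_   (q0,b)→(q1,_,right)
state=q1 head=4 tape=c_aa_[b]b_   (q1,b)→(q1,a,right)
state=q1 head=5 tape=c_aa_a[b]_   (q1,b)→(q1,a,right)
state=q1 head=6 tape=c_aa_aa[_]
Cell 3 holds _ when M halts.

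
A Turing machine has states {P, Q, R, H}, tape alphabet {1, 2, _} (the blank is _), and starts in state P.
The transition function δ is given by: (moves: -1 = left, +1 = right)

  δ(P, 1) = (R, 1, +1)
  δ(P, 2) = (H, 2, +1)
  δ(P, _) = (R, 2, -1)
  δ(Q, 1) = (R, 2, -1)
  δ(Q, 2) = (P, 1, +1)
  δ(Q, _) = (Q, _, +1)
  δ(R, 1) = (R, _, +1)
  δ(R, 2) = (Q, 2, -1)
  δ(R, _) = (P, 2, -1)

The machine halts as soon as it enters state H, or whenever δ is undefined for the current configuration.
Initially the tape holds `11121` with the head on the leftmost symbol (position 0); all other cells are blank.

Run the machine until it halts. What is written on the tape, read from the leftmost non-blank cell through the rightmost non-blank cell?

state=P head=0 tape=[1]1121__   (P,1)→(R,1,+1)
state=R head=1 tape=1[1]121__   (R,1)→(R,_,+1)
state=R head=2 tape=1_[1]21__   (R,1)→(R,_,+1)
state=R head=3 tape=1__[2]1__   (R,2)→(Q,2,-1)
state=Q head=2 tape=1_[_]21__   (Q,_)→(Q,_,+1)
state=Q head=3 tape=1__[2]1__   (Q,2)→(P,1,+1)
state=P head=4 tape=1__1[1]__   (P,1)→(R,1,+1)
state=R head=5 tape=1__11[_]_   (R,_)→(P,2,-1)
state=P head=4 tape=1__1[1]2_   (P,1)→(R,1,+1)
state=R head=5 tape=1__11[2]_   (R,2)→(Q,2,-1)
state=Q head=4 tape=1__1[1]2_   (Q,1)→(R,2,-1)
state=R head=3 tape=1__[1]22_   (R,1)→(R,_,+1)
state=R head=4 tape=1___[2]2_   (R,2)→(Q,2,-1)
state=Q head=3 tape=1__[_]22_   (Q,_)→(Q,_,+1)
state=Q head=4 tape=1___[2]2_   (Q,2)→(P,1,+1)
state=P head=5 tape=1___1[2]_   (P,2)→(H,2,+1)
state=H head=6 tape=1___12[_]
The non-blank tape span at halt is 1___12.

1___12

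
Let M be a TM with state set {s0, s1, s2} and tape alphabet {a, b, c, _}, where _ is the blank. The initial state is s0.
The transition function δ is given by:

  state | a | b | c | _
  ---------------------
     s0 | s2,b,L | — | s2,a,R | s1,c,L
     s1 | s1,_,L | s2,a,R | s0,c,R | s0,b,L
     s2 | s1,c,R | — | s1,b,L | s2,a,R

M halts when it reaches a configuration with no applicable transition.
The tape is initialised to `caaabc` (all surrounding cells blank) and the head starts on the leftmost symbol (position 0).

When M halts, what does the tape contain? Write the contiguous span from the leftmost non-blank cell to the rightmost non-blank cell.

s0 | [c]aaabc   read c → write a, move R, go to s2
s2 | a[a]aabc   read a → write c, move R, go to s1
s1 | ac[a]abc   read a → write _, move L, go to s1
s1 | a[c]_abc   read c → write c, move R, go to s0
s0 | ac[_]abc   read _ → write c, move L, go to s1
s1 | a[c]cabc   read c → write c, move R, go to s0
s0 | ac[c]abc   read c → write a, move R, go to s2
s2 | aca[a]bc   read a → write c, move R, go to s1
s1 | acac[b]c   read b → write a, move R, go to s2
s2 | acaca[c]   read c → write b, move L, go to s1
s1 | acac[a]b   read a → write _, move L, go to s1
s1 | aca[c]_b   read c → write c, move R, go to s0
s0 | acac[_]b   read _ → write c, move L, go to s1
s1 | aca[c]cb   read c → write c, move R, go to s0
s0 | acac[c]b   read c → write a, move R, go to s2
s2 | acaca[b]
The non-blank tape span at halt is acacab.

acacab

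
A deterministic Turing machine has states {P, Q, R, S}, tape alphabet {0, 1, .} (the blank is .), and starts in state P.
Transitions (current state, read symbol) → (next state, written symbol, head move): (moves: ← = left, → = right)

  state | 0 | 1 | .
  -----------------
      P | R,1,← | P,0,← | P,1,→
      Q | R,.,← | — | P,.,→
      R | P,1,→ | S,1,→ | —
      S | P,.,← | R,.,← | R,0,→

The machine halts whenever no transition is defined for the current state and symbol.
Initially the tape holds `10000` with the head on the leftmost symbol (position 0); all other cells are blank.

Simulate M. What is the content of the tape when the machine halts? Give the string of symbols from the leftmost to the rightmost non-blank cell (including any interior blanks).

state=P head=0 tape=.[1]0000.   (P,1)→(P,0,←)
state=P head=-1 tape=[.]00000.   (P,.)→(P,1,→)
state=P head=0 tape=1[0]0000.   (P,0)→(R,1,←)
state=R head=-1 tape=[1]10000.   (R,1)→(S,1,→)
state=S head=0 tape=1[1]0000.   (S,1)→(R,.,←)
state=R head=-1 tape=[1].0000.   (R,1)→(S,1,→)
state=S head=0 tape=1[.]0000.   (S,.)→(R,0,→)
state=R head=1 tape=10[0]000.   (R,0)→(P,1,→)
state=P head=2 tape=101[0]00.   (P,0)→(R,1,←)
state=R head=1 tape=10[1]100.   (R,1)→(S,1,→)
state=S head=2 tape=101[1]00.   (S,1)→(R,.,←)
state=R head=1 tape=10[1].00.   (R,1)→(S,1,→)
state=S head=2 tape=101[.]00.   (S,.)→(R,0,→)
state=R head=3 tape=1010[0]0.   (R,0)→(P,1,→)
state=P head=4 tape=10101[0].   (P,0)→(R,1,←)
state=R head=3 tape=1010[1]1.   (R,1)→(S,1,→)
state=S head=4 tape=10101[1].   (S,1)→(R,.,←)
state=R head=3 tape=1010[1]..   (R,1)→(S,1,→)
state=S head=4 tape=10101[.].   (S,.)→(R,0,→)
state=R head=5 tape=101010[.]
The non-blank tape span at halt is 101010.

101010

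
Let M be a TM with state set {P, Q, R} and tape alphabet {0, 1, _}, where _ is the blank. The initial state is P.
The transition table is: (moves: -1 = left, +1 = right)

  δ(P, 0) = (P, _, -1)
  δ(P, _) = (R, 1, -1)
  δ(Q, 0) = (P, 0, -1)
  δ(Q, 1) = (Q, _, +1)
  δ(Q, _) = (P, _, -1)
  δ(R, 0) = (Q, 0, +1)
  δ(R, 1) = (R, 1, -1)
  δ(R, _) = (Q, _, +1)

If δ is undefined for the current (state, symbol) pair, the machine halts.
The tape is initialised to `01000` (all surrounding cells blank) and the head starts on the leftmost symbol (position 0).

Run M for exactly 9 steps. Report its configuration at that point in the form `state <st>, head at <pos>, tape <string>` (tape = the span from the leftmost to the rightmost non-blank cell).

state P, head at -1, tape 1000

state=P head=0 tape=__[0]1000   (P,0)→(P,_,-1)
state=P head=-1 tape=_[_]_1000   (P,_)→(R,1,-1)
state=R head=-2 tape=[_]1_1000   (R,_)→(Q,_,+1)
state=Q head=-1 tape=_[1]_1000   (Q,1)→(Q,_,+1)
state=Q head=0 tape=__[_]1000   (Q,_)→(P,_,-1)
state=P head=-1 tape=_[_]_1000   (P,_)→(R,1,-1)
state=R head=-2 tape=[_]1_1000   (R,_)→(Q,_,+1)
state=Q head=-1 tape=_[1]_1000   (Q,1)→(Q,_,+1)
state=Q head=0 tape=__[_]1000   (Q,_)→(P,_,-1)
state=P head=-1 tape=_[_]_1000
After 9 steps: state P, head at -1, tape 1000.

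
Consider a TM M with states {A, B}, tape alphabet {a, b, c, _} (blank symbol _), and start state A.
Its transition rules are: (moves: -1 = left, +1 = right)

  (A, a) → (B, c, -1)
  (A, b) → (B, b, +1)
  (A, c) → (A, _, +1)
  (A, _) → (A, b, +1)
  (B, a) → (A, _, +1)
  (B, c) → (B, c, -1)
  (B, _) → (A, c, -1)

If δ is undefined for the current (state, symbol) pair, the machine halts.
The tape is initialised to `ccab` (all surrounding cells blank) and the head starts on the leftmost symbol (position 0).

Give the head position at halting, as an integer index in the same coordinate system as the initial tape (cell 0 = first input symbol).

3

A | [c]cab_   read c → write _, move +1, go to A
A | _[c]ab_   read c → write _, move +1, go to A
A | __[a]b_   read a → write c, move -1, go to B
B | _[_]cb_   read _ → write c, move -1, go to A
A | [_]ccb_   read _ → write b, move +1, go to A
A | b[c]cb_   read c → write _, move +1, go to A
A | b_[c]b_   read c → write _, move +1, go to A
A | b__[b]_   read b → write b, move +1, go to B
B | b__b[_]   read _ → write c, move -1, go to A
A | b__[b]c   read b → write b, move +1, go to B
B | b__b[c]   read c → write c, move -1, go to B
B | b__[b]c
At halt the head is at cell 3.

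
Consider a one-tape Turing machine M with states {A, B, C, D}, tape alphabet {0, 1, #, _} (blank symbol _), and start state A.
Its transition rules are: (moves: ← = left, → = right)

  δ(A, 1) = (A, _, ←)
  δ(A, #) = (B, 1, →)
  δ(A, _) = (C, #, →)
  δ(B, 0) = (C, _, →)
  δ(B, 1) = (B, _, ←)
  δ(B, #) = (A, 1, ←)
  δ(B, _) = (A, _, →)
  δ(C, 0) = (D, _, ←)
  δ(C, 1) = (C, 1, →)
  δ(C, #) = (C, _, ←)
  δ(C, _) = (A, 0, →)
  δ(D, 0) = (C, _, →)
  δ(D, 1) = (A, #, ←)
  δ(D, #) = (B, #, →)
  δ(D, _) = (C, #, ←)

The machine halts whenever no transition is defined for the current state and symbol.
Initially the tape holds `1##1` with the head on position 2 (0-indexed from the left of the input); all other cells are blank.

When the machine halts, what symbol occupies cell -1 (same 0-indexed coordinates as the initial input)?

A | _1#[#]1   read # → write 1, move →, go to B
B | _1#1[1]   read 1 → write _, move ←, go to B
B | _1#[1]_   read 1 → write _, move ←, go to B
B | _1[#]__   read # → write 1, move ←, go to A
A | _[1]1__   read 1 → write _, move ←, go to A
A | [_]_1__   read _ → write #, move →, go to C
C | #[_]1__   read _ → write 0, move →, go to A
A | #0[1]__   read 1 → write _, move ←, go to A
A | #[0]___
Cell -1 holds # when M halts.

#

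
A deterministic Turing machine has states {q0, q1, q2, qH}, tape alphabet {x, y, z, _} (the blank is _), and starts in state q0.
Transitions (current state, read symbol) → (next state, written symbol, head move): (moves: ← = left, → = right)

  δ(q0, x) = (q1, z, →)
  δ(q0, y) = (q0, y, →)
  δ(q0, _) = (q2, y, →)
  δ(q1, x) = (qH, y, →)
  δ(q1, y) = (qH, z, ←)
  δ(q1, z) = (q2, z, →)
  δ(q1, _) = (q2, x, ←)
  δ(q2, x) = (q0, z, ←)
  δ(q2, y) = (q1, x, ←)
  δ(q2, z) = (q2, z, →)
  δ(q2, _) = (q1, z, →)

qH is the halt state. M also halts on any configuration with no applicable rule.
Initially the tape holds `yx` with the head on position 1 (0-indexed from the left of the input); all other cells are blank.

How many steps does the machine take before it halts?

4

q0 | y[x]_   read x → write z, move →, go to q1
q1 | yz[_]   read _ → write x, move ←, go to q2
q2 | y[z]x   read z → write z, move →, go to q2
q2 | yz[x]   read x → write z, move ←, go to q0
q0 | y[z]z
M halts after 4 transitions.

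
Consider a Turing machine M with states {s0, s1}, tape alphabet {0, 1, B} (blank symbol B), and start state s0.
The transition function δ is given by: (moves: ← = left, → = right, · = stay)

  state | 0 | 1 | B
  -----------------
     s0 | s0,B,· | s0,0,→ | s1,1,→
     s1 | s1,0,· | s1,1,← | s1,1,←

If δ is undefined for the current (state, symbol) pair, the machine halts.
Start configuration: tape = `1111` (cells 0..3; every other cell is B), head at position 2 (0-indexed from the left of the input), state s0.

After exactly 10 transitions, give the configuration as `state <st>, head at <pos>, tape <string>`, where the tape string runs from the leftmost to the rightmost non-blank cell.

state=s0 head=2 tape=11[1]1BB   (s0,1)→(s0,0,→)
state=s0 head=3 tape=110[1]BB   (s0,1)→(s0,0,→)
state=s0 head=4 tape=1100[B]B   (s0,B)→(s1,1,→)
state=s1 head=5 tape=11001[B]   (s1,B)→(s1,1,←)
state=s1 head=4 tape=1100[1]1   (s1,1)→(s1,1,←)
state=s1 head=3 tape=110[0]11   (s1,0)→(s1,0,·)
state=s1 head=3 tape=110[0]11   (s1,0)→(s1,0,·)
state=s1 head=3 tape=110[0]11   (s1,0)→(s1,0,·)
state=s1 head=3 tape=110[0]11   (s1,0)→(s1,0,·)
state=s1 head=3 tape=110[0]11   (s1,0)→(s1,0,·)
state=s1 head=3 tape=110[0]11
After 10 steps: state s1, head at 3, tape 110011.

state s1, head at 3, tape 110011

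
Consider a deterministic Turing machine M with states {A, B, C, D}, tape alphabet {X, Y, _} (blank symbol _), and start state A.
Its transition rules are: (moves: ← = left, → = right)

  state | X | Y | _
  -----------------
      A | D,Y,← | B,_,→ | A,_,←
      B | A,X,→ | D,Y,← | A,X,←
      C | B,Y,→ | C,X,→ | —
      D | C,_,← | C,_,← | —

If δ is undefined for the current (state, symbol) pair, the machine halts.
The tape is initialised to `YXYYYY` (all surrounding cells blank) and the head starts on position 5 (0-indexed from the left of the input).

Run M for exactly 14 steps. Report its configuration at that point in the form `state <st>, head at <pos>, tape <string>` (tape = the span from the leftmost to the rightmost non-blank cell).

state=A head=5 tape=_YXYYY[Y]_   (A,Y)→(B,_,→)
state=B head=6 tape=_YXYYY_[_]   (B,_)→(A,X,←)
state=A head=5 tape=_YXYYY[_]X   (A,_)→(A,_,←)
state=A head=4 tape=_YXYY[Y]_X   (A,Y)→(B,_,→)
state=B head=5 tape=_YXYY_[_]X   (B,_)→(A,X,←)
state=A head=4 tape=_YXYY[_]XX   (A,_)→(A,_,←)
state=A head=3 tape=_YXY[Y]_XX   (A,Y)→(B,_,→)
state=B head=4 tape=_YXY_[_]XX   (B,_)→(A,X,←)
state=A head=3 tape=_YXY[_]XXX   (A,_)→(A,_,←)
state=A head=2 tape=_YX[Y]_XXX   (A,Y)→(B,_,→)
state=B head=3 tape=_YX_[_]XXX   (B,_)→(A,X,←)
state=A head=2 tape=_YX[_]XXXX   (A,_)→(A,_,←)
state=A head=1 tape=_Y[X]_XXXX   (A,X)→(D,Y,←)
state=D head=0 tape=_[Y]Y_XXXX   (D,Y)→(C,_,←)
state=C head=-1 tape=[_]_Y_XXXX
After 14 steps: state C, head at -1, tape Y_XXXX.

state C, head at -1, tape Y_XXXX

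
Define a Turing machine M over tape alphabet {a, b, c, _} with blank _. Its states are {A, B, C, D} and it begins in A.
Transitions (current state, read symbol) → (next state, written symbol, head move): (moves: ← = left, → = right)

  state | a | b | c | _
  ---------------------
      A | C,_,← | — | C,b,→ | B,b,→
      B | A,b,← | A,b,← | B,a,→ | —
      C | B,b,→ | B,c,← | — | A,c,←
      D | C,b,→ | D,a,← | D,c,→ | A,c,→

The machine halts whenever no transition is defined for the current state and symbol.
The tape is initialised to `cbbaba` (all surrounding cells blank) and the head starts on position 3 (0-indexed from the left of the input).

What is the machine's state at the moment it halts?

A

state=A head=3 tape=_cbb[a]ba   (A,a)→(C,_,←)
state=C head=2 tape=_cb[b]_ba   (C,b)→(B,c,←)
state=B head=1 tape=_c[b]c_ba   (B,b)→(A,b,←)
state=A head=0 tape=_[c]bc_ba   (A,c)→(C,b,→)
state=C head=1 tape=_b[b]c_ba   (C,b)→(B,c,←)
state=B head=0 tape=_[b]cc_ba   (B,b)→(A,b,←)
state=A head=-1 tape=[_]bcc_ba   (A,_)→(B,b,→)
state=B head=0 tape=b[b]cc_ba   (B,b)→(A,b,←)
state=A head=-1 tape=[b]bcc_ba
No transition is defined for (A, b); M halts in state A.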